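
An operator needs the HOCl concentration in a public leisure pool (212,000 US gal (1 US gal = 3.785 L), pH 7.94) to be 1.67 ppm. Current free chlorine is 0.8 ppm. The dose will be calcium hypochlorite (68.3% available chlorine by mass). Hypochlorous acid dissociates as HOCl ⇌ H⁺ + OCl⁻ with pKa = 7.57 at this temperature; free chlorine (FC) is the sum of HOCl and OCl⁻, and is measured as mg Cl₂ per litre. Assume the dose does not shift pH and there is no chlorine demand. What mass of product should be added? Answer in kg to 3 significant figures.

5.62 kg

Volume: 212,000 US gal × 3.785 L/gal = 802,420 L.
[OCl⁻]/[HOCl] = 10^(pH − pKa) = 10^(7.94 − 7.57) = 2.344; fraction as HOCl = 1/(1 + 2.344) = 0.299.
Free chlorine required for 1.67 ppm HOCl: 1.67 / 0.299 = 5.585 ppm.
FC to add: 5.585 − 0.8 = 4.785 mg/L as Cl₂.
Cl₂ equivalent: 4.785 mg/L × 802,420 L = 3839 g.
Product at 68.3% available Cl: 3839 / 0.683 = 5621 g.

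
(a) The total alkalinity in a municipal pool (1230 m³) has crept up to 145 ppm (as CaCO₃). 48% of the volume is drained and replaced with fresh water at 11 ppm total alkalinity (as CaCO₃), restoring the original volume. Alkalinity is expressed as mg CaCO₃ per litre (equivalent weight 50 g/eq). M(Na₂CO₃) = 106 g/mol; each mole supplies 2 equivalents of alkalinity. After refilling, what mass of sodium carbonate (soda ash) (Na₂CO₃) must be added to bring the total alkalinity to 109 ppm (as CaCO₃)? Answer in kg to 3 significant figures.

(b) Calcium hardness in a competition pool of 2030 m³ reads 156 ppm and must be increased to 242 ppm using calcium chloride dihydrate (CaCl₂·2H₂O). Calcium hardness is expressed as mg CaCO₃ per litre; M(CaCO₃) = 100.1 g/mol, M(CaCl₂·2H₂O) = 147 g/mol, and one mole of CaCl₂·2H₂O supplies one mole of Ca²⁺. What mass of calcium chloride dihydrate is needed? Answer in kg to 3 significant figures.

(a) 36.9 kg; (b) 256 kg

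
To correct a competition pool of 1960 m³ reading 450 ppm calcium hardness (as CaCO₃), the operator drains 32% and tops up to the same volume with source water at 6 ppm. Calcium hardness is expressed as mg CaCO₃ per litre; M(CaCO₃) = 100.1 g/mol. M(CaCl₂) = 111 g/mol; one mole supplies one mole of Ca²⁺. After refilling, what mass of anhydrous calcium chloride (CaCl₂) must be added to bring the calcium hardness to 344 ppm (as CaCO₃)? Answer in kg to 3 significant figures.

78.4 kg

Volume: 1960 m³ = 1,960,000 L.
After draining 32% and refilling: 450 × 0.68 + 6 × 0.32 = 307.92 ppm.
Deficit to target: 344 − 307.92 = 36.08 mg/L.
As CaCO₃: 36.08 mg/L × 1,960,000 L = 70,720 g; ÷ 100.1 = 706.5 mol Ca²⁺.
Mass: 706.5 × 111 = 78,420 g.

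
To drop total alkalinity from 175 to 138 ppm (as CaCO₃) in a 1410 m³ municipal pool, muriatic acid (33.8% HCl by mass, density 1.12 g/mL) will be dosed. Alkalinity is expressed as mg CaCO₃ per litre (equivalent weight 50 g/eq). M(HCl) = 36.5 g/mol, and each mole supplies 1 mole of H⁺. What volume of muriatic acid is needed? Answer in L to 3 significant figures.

Volume: 1410 m³ = 1,410,000 L.
Alkalinity to neutralize: (175 − 138) = 37 mg/L as CaCO₃ × 1,410,000 L = 52,170 g as CaCO₃.
Equivalents of H⁺ required: 52,170 ÷ 50 g/eq = 1043 eq = 1043 mol HCl.
Mass of HCl: 1043 × 36.5 = 38,080 g.
Mass of 33.8% solution: 38,080 / 0.338 = 112,700 g.
Volume: 112,700 g ÷ 1.12 g/mL = 100,600 mL.

101 L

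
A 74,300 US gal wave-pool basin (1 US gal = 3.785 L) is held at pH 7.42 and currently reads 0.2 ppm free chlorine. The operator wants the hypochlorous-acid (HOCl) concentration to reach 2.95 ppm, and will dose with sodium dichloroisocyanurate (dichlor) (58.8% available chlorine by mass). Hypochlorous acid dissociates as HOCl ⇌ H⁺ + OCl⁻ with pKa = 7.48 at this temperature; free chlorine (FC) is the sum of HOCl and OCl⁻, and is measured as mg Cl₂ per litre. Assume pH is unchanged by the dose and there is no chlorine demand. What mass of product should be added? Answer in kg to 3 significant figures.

Volume: 74,300 US gal × 3.785 L/gal = 281,226 L.
[OCl⁻]/[HOCl] = 10^(pH − pKa) = 10^(7.42 − 7.48) = 0.871; fraction as HOCl = 1/(1 + 0.871) = 0.5345.
Free chlorine required for 2.95 ppm HOCl: 2.95 / 0.5345 = 5.519 ppm.
FC to add: 5.519 − 0.2 = 5.319 mg/L as Cl₂.
Cl₂ equivalent: 5.319 mg/L × 281,226 L = 1496 g.
Product at 58.8% available Cl: 1496 / 0.588 = 2544 g.

2.54 kg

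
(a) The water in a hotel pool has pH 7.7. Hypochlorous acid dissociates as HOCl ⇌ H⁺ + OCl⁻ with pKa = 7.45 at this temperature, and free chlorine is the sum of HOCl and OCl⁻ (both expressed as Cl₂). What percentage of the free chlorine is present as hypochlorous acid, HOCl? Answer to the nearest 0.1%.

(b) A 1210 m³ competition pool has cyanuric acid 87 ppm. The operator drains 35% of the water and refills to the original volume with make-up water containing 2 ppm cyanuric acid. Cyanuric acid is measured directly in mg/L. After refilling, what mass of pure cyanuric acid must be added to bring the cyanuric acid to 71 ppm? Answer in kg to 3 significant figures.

(a) 36.0%; (b) 16.6 kg

(a) [OCl⁻]/[HOCl] = 10^(pH − pKa) = 10^(7.7 − 7.45) = 10^0.25 = 1.778.
(a) Fraction as HOCl = 1 / (1 + 1.778) = 0.3599.

(b) Volume: 1210 m³ = 1,210,000 L.
(b) After draining 35% and refilling: 87 × 0.65 + 2 × 0.35 = 57.25 ppm.
(b) Deficit to target: 71 − 57.25 = 13.75 mg/L.
(b) Mass: 13.75 mg/L × 1,210,000 L = 16,640 g cyanuric acid.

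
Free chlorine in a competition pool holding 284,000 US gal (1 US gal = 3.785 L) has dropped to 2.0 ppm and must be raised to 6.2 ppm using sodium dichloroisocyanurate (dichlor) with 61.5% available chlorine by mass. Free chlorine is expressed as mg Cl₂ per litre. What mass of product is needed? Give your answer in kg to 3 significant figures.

Volume: 284,000 US gal × 3.785 L/gal = 1,074,940 L.
Chlorine deficit: 6.2 − 2.0 = 4.2 ppm = 4.2 mg/L as Cl₂.
Cl₂ equivalent needed: 4.2 mg/L × 1,074,940 L = 4,515,000 mg = 4515 g.
Product at 61.5% available chlorine: 4515 / 0.615 = 7341 g.

7.34 kg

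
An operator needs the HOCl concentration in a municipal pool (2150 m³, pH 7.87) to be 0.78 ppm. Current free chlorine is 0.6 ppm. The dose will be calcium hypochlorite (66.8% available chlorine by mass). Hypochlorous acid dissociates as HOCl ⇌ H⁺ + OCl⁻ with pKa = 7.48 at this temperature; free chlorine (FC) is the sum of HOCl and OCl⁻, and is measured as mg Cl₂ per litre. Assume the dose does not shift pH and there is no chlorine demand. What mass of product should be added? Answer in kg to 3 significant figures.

6.74 kg

Volume: 2150 m³ = 2,150,000 L.
[OCl⁻]/[HOCl] = 10^(pH − pKa) = 10^(7.87 − 7.48) = 2.455; fraction as HOCl = 1/(1 + 2.455) = 0.2895.
Free chlorine required for 0.78 ppm HOCl: 0.78 / 0.2895 = 2.695 ppm.
FC to add: 2.695 − 0.6 = 2.095 mg/L as Cl₂.
Cl₂ equivalent: 2.095 mg/L × 2,150,000 L = 4504 g.
Product at 66.8% available Cl: 4504 / 0.668 = 6742 g.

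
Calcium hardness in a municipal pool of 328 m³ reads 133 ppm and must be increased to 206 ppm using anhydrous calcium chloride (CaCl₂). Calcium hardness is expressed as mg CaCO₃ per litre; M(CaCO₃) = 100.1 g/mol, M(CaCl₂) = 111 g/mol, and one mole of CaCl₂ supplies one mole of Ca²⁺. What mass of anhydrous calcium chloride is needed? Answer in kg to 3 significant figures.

Volume: 328 m³ = 328,000 L.
Hardness to add: (206 − 133) = 73 mg/L as CaCO₃ × 328,000 L = 23,940 g as CaCO₃.
Moles of Ca²⁺ (1 mol Ca²⁺ ≡ 1 mol CaCO₃): 23,940 / 100.1 g/mol = 239.2 mol.
Mass of CaCl₂: 239.2 × 111 = 26,550 g.

26.6 kg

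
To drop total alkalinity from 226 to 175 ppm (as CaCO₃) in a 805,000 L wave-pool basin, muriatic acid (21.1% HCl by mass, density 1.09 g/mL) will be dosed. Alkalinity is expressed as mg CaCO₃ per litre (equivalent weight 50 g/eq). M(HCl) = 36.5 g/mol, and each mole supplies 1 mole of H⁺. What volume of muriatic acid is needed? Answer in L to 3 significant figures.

130 L

Alkalinity to neutralize: (226 − 175) = 51 mg/L as CaCO₃ × 805,000 L = 41,060 g as CaCO₃.
Equivalents of H⁺ required: 41,060 ÷ 50 g/eq = 821.1 eq = 821.1 mol HCl.
Mass of HCl: 821.1 × 36.5 = 29,970 g.
Mass of 21.1% solution: 29,970 / 0.211 = 142,000 g.
Volume: 142,000 g ÷ 1.09 g/mL = 130,300 mL.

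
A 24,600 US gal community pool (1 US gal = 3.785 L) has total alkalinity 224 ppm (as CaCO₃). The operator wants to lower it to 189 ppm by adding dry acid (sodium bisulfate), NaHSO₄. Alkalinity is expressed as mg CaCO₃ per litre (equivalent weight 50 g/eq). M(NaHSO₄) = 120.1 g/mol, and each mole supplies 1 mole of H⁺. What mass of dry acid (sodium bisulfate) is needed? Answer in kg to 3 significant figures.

Volume: 24,600 US gal × 3.785 L/gal = 93,111 L.
Alkalinity to neutralize: (224 − 189) = 35 mg/L as CaCO₃ × 93,111 L = 3259 g as CaCO₃.
Equivalents of H⁺ required: 3259 ÷ 50 g/eq = 65.18 eq = 65.18 mol NaHSO₄.
Mass of NaHSO₄: 65.18 × 120.1 = 7828 g.

7.83 kg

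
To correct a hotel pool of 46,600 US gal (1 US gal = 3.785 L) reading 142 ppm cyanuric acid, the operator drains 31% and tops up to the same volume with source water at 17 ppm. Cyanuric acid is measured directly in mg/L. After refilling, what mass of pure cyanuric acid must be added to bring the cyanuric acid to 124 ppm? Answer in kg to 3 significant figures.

Volume: 46,600 US gal × 3.785 L/gal = 176,381 L.
After draining 31% and refilling: 142 × 0.69 + 17 × 0.31 = 103.25 ppm.
Deficit to target: 124 − 103.25 = 20.75 mg/L.
Mass: 20.75 mg/L × 176,381 L = 3660 g cyanuric acid.

3.66 kg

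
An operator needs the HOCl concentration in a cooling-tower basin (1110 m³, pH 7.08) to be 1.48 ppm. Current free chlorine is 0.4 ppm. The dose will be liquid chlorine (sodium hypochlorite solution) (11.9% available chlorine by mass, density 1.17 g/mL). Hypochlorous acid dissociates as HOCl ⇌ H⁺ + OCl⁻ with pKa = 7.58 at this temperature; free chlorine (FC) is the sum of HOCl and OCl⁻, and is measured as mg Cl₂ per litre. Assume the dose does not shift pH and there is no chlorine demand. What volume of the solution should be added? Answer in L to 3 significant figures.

12.3 L

Volume: 1110 m³ = 1,110,000 L.
[OCl⁻]/[HOCl] = 10^(pH − pKa) = 10^(7.08 − 7.58) = 0.3162; fraction as HOCl = 1/(1 + 0.3162) = 0.7597.
Free chlorine required for 1.48 ppm HOCl: 1.48 / 0.7597 = 1.948 ppm.
FC to add: 1.948 − 0.4 = 1.548 mg/L as Cl₂.
Cl₂ equivalent: 1.548 mg/L × 1,110,000 L = 1718 g.
Product at 11.9% available Cl: 1718 / 0.119 = 14,440 g.
Volume: 14,440 g ÷ 1.17 g/mL = 12,340 mL.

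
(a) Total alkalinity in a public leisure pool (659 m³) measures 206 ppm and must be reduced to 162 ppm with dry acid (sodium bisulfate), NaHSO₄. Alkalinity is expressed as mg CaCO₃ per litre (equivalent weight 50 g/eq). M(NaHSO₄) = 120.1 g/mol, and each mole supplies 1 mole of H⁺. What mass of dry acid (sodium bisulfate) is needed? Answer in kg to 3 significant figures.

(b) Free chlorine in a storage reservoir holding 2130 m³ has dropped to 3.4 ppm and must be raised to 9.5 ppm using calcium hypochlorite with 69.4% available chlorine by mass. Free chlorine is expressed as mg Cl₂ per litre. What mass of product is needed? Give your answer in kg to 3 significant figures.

(a) 69.6 kg; (b) 18.7 kg

(a) Volume: 659 m³ = 659,000 L.
(a) Alkalinity to neutralize: (206 − 162) = 44 mg/L as CaCO₃ × 659,000 L = 29,000 g as CaCO₃.
(a) Equivalents of H⁺ required: 29,000 ÷ 50 g/eq = 579.9 eq = 579.9 mol NaHSO₄.
(a) Mass of NaHSO₄: 579.9 × 120.1 = 69,650 g.

(b) Volume: 2130 m³ = 2,130,000 L.
(b) Chlorine deficit: 9.5 − 3.4 = 6.1 ppm = 6.1 mg/L as Cl₂.
(b) Cl₂ equivalent needed: 6.1 mg/L × 2,130,000 L = 12,990,000 mg = 12,990 g.
(b) Product at 69.4% available chlorine: 12,990 / 0.694 = 18,720 g.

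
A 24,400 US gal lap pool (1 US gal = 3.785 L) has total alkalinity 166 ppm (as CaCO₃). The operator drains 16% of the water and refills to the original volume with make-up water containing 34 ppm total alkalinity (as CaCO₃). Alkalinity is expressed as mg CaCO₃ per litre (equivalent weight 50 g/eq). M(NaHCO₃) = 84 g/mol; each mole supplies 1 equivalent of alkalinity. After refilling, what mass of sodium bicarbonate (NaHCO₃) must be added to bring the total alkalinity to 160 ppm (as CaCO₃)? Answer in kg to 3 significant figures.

Volume: 24,400 US gal × 3.785 L/gal = 92,354 L.
After draining 16% and refilling: 166 × 0.84 + 34 × 0.16 = 144.88 ppm.
Deficit to target: 160 − 144.88 = 15.12 mg/L.
As CaCO₃: 15.12 mg/L × 92,354 L = 1396 g; ÷ 50 g/eq ÷ 1 = 27.93 mol NaHCO₃.
Mass: 27.93 × 84 = 2346 g.

2.35 kg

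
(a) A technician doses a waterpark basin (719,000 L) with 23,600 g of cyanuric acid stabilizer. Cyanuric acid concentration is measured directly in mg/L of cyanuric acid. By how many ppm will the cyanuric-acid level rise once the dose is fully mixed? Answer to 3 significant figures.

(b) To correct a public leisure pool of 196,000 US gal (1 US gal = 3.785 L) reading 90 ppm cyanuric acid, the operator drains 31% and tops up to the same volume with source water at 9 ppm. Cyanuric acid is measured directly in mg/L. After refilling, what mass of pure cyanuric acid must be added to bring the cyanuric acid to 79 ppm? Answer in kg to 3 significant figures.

(a) 32.8 ppm; (b) 10.5 kg

(a) Rise: 23,600 g / 719,000 L × 1000 = 32.82 mg/L.

(b) Volume: 196,000 US gal × 3.785 L/gal = 741,860 L.
(b) After draining 31% and refilling: 90 × 0.69 + 9 × 0.31 = 64.89 ppm.
(b) Deficit to target: 79 − 64.89 = 14.11 mg/L.
(b) Mass: 14.11 mg/L × 741,860 L = 10,470 g cyanuric acid.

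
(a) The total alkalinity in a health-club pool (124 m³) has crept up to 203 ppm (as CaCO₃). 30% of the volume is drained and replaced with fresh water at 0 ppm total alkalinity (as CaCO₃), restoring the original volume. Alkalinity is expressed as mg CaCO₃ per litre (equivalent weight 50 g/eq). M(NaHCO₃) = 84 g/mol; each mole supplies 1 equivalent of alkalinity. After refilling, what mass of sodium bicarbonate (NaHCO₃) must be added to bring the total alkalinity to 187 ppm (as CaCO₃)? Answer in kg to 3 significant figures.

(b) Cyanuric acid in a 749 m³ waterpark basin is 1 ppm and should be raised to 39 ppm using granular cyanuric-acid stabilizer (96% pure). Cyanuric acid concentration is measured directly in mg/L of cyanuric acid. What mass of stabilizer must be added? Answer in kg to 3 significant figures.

(a) 9.35 kg; (b) 29.6 kg

(a) Volume: 124 m³ = 124,000 L.
(a) After draining 30% and refilling: 203 × 0.70 + 0 × 0.30 = 142.1 ppm.
(a) Deficit to target: 187 − 142.1 = 44.9 mg/L.
(a) As CaCO₃: 44.9 mg/L × 124,000 L = 5568 g; ÷ 50 g/eq ÷ 1 = 111.4 mol NaHCO₃.
(a) Mass: 111.4 × 84 = 9354 g.

(b) Volume: 749 m³ = 749,000 L.
(b) CYA to add: (39 − 1) = 38 mg/L × 749,000 L = 28,460 g cyanuric acid.
(b) At 96% purity: 28,460 / 0.96 = 29,650 g product.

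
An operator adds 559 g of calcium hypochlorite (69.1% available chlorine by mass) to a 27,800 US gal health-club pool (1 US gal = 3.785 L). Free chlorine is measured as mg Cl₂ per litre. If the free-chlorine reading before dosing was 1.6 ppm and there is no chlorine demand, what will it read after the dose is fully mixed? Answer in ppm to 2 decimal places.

5.27 ppm

Volume: 27,800 US gal × 3.785 L/gal = 105,223 L.
Available chlorine delivered: 559 g × 0.691 = 386.3 g as Cl₂.
Concentration rise: 386.3 g / 105,223 L = 3.671 mg/L = 3.67 ppm.
Final FC: 1.6 + 3.67 = 5.27 ppm.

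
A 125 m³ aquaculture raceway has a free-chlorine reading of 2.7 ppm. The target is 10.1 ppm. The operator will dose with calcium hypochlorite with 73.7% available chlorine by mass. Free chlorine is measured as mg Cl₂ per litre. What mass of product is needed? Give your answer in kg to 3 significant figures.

1.26 kg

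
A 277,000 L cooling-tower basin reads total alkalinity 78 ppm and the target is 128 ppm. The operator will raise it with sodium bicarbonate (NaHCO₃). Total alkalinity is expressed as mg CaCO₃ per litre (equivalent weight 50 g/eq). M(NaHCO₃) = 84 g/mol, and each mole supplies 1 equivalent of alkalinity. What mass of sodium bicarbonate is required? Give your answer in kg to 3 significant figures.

Alkalinity to add: (128 − 78) = 50 mg/L as CaCO₃ × 277,000 L = 13,850 g as CaCO₃.
Equivalents: 13,850 g ÷ 50 g/eq = 277 eq.
NaHCO₃ supplies 1 eq per mole → 277 mol.
Mass: 277 mol × 84 g/mol = 23,270 g.

23.3 kg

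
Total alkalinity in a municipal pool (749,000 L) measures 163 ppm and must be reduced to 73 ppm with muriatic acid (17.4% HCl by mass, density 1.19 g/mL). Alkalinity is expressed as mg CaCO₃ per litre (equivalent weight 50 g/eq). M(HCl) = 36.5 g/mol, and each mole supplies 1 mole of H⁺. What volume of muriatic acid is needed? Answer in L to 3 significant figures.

Alkalinity to neutralize: (163 − 73) = 90 mg/L as CaCO₃ × 749,000 L = 67,410 g as CaCO₃.
Equivalents of H⁺ required: 67,410 ÷ 50 g/eq = 1348 eq = 1348 mol HCl.
Mass of HCl: 1348 × 36.5 = 49,210 g.
Mass of 17.4% solution: 49,210 / 0.174 = 282,800 g.
Volume: 282,800 g ÷ 1.19 g/mL = 237,700 mL.

238 L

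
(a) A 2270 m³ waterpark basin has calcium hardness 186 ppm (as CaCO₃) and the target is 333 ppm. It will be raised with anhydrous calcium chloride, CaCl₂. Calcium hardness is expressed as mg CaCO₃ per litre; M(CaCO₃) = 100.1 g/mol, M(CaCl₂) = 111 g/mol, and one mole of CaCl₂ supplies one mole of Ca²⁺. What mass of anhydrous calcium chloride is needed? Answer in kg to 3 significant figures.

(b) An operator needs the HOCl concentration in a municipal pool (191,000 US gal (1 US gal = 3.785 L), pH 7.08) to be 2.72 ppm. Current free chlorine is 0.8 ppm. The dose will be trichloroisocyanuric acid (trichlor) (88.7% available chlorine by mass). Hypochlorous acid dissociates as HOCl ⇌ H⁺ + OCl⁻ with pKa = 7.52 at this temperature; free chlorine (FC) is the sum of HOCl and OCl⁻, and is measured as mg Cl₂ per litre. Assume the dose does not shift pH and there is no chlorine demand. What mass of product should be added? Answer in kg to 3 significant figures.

(a) 370 kg; (b) 2.37 kg

(a) Volume: 2270 m³ = 2,270,000 L.
(a) Hardness to add: (333 − 186) = 147 mg/L as CaCO₃ × 2,270,000 L = 333,700 g as CaCO₃.
(a) Moles of Ca²⁺ (1 mol Ca²⁺ ≡ 1 mol CaCO₃): 333,700 / 100.1 g/mol = 3334 mol.
(a) Mass of CaCl₂: 3334 × 111 = 370,000 g.

(b) Volume: 191,000 US gal × 3.785 L/gal = 722,935 L.
(b) [OCl⁻]/[HOCl] = 10^(pH − pKa) = 10^(7.08 − 7.52) = 0.3631; fraction as HOCl = 1/(1 + 0.3631) = 0.7336.
(b) Free chlorine required for 2.72 ppm HOCl: 2.72 / 0.7336 = 3.708 ppm.
(b) FC to add: 3.708 − 0.8 = 2.908 mg/L as Cl₂.
(b) Cl₂ equivalent: 2.908 mg/L × 722,935 L = 2102 g.
(b) Product at 88.7% available Cl: 2102 / 0.887 = 2370 g.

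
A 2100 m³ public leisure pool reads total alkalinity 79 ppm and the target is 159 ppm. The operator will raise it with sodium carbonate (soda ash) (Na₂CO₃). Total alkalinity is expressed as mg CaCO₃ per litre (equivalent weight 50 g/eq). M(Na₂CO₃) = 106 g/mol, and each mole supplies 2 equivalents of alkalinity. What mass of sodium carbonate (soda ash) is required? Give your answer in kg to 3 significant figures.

Volume: 2100 m³ = 2,100,000 L.
Alkalinity to add: (159 − 79) = 80 mg/L as CaCO₃ × 2,100,000 L = 168,000 g as CaCO₃.
Equivalents: 168,000 g ÷ 50 g/eq = 3360 eq.
Each mole of Na₂CO₃ supplies 2 eq, so 3360 / 2 = 1680 mol.
Mass: 1680 mol × 106 g/mol = 178,100 g.

178 kg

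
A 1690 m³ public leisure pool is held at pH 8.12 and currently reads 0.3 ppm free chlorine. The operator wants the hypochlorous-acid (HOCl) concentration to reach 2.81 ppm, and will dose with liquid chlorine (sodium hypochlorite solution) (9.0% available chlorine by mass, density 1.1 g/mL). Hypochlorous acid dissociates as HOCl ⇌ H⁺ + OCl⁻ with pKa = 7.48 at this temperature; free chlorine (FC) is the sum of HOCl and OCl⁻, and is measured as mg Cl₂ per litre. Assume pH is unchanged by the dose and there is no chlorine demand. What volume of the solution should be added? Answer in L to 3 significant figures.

Volume: 1690 m³ = 1,690,000 L.
[OCl⁻]/[HOCl] = 10^(pH − pKa) = 10^(8.12 − 7.48) = 4.365; fraction as HOCl = 1/(1 + 4.365) = 0.1864.
Free chlorine required for 2.81 ppm HOCl: 2.81 / 0.1864 = 15.08 ppm.
FC to add: 15.08 − 0.3 = 14.78 mg/L as Cl₂.
Cl₂ equivalent: 14.78 mg/L × 1,690,000 L = 24,970 g.
Product at 9.0% available Cl: 24,970 / 0.09 = 277,500 g.
Volume: 277,500 g ÷ 1.1 g/mL = 252,200 mL.

252 L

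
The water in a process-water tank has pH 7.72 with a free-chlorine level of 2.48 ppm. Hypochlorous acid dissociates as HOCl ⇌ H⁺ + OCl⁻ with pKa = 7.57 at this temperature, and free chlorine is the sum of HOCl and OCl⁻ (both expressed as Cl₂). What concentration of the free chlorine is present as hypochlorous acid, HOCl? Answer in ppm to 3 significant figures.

1.03 ppm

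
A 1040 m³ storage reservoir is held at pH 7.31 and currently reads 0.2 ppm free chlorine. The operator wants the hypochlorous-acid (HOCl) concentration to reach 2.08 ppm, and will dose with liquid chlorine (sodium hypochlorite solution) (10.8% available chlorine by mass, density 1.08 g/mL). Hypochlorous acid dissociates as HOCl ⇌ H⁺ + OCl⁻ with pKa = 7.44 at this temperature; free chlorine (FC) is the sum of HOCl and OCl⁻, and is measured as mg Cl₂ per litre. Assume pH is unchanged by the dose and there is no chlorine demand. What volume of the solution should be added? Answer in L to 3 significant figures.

30.5 L

Volume: 1040 m³ = 1,040,000 L.
[OCl⁻]/[HOCl] = 10^(pH − pKa) = 10^(7.31 − 7.44) = 0.7413; fraction as HOCl = 1/(1 + 0.7413) = 0.5743.
Free chlorine required for 2.08 ppm HOCl: 2.08 / 0.5743 = 3.622 ppm.
FC to add: 3.622 − 0.2 = 3.422 mg/L as Cl₂.
Cl₂ equivalent: 3.422 mg/L × 1,040,000 L = 3559 g.
Product at 10.8% available Cl: 3559 / 0.108 = 32,950 g.
Volume: 32,950 g ÷ 1.08 g/mL = 30,510 mL.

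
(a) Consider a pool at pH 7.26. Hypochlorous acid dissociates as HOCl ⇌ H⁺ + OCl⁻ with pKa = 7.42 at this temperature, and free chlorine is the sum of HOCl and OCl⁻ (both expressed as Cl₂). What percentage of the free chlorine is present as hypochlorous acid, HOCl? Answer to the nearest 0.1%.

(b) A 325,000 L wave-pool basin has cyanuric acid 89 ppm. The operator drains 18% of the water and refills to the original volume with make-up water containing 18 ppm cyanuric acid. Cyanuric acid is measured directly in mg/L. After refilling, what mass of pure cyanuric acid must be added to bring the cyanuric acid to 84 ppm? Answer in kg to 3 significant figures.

(a) [OCl⁻]/[HOCl] = 10^(pH − pKa) = 10^(7.26 − 7.42) = 10^-0.16 = 0.6918.
(a) Fraction as HOCl = 1 / (1 + 0.6918) = 0.5911.

(b) After draining 18% and refilling: 89 × 0.82 + 18 × 0.18 = 76.22 ppm.
(b) Deficit to target: 84 − 76.22 = 7.78 mg/L.
(b) Mass: 7.78 mg/L × 325,000 L = 2529 g cyanuric acid.

(a) 59.1%; (b) 2.53 kg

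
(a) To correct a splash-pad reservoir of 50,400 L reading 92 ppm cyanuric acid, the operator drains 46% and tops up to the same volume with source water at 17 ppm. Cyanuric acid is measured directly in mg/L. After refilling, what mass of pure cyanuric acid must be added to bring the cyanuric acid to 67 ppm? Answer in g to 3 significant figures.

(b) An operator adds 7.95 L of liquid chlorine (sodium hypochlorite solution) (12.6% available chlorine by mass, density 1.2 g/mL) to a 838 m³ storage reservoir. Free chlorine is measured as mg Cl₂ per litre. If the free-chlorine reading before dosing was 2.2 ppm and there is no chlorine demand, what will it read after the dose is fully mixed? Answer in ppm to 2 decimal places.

(a) After draining 46% and refilling: 92 × 0.54 + 17 × 0.46 = 57.5 ppm.
(a) Deficit to target: 67 − 57.5 = 9.5 mg/L.
(a) Mass: 9.5 mg/L × 50,400 L = 478.8 g cyanuric acid.

(b) Volume: 838 m³ = 838,000 L.
(b) Mass of solution: 7.95 L × 1000 mL/L × 1.2 g/mL = 9540 g.
(b) Available chlorine delivered: 9540 g × 0.126 = 1202 g as Cl₂.
(b) Concentration rise: 1202 g / 838,000 L = 1.434 mg/L = 1.43 ppm.
(b) Final FC: 2.2 + 1.43 = 3.63 ppm.

(a) 479 g; (b) 3.63 ppm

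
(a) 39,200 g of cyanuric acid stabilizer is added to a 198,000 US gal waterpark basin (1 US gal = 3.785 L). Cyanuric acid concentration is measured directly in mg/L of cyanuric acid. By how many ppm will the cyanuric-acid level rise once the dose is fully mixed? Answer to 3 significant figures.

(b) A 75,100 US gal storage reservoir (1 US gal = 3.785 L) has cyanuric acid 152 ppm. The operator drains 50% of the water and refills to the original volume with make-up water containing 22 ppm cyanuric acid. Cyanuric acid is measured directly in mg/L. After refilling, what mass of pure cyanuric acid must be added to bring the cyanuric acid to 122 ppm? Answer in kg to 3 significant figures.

(a) 52.3 ppm; (b) 9.95 kg

(a) Volume: 198,000 US gal × 3.785 L/gal = 749,430 L.
(a) Rise: 39,200 g / 749,430 L × 1000 = 52.31 mg/L.

(b) Volume: 75,100 US gal × 3.785 L/gal = 284,254 L.
(b) After draining 50% and refilling: 152 × 0.50 + 22 × 0.50 = 87 ppm.
(b) Deficit to target: 122 − 87 = 35 mg/L.
(b) Mass: 35 mg/L × 284,254 L = 9949 g cyanuric acid.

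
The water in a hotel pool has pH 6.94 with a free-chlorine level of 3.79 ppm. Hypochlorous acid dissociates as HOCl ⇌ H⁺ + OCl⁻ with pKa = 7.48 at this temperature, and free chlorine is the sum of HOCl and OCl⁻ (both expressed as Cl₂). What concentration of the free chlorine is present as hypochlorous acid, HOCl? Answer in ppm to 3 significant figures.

2.94 ppm

[OCl⁻]/[HOCl] = 10^(pH − pKa) = 10^(6.94 − 7.48) = 10^-0.54 = 0.2884.
Fraction as HOCl = 1 / (1 + 0.2884) = 0.7762.
HOCl = 0.7762 × 3.79 ppm = 2.942 ppm.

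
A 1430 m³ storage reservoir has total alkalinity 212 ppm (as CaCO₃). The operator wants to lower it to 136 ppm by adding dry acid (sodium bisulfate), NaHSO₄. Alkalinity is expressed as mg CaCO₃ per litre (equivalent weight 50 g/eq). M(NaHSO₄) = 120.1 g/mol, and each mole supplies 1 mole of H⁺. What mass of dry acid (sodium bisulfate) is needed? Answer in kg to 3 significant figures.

261 kg

Volume: 1430 m³ = 1,430,000 L.
Alkalinity to neutralize: (212 − 136) = 76 mg/L as CaCO₃ × 1,430,000 L = 108,700 g as CaCO₃.
Equivalents of H⁺ required: 108,700 ÷ 50 g/eq = 2174 eq = 2174 mol NaHSO₄.
Mass of NaHSO₄: 2174 × 120.1 = 261,000 g.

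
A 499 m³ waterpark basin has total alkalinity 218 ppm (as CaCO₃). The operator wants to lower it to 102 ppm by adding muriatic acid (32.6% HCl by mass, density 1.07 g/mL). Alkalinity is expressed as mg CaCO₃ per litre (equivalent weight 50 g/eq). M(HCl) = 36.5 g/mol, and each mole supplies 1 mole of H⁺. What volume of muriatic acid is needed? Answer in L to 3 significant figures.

121 L

Volume: 499 m³ = 499,000 L.
Alkalinity to neutralize: (218 − 102) = 116 mg/L as CaCO₃ × 499,000 L = 57,880 g as CaCO₃.
Equivalents of H⁺ required: 57,880 ÷ 50 g/eq = 1158 eq = 1158 mol HCl.
Mass of HCl: 1158 × 36.5 = 42,260 g.
Mass of 32.6% solution: 42,260 / 0.326 = 129,600 g.
Volume: 129,600 g ÷ 1.07 g/mL = 121,100 mL.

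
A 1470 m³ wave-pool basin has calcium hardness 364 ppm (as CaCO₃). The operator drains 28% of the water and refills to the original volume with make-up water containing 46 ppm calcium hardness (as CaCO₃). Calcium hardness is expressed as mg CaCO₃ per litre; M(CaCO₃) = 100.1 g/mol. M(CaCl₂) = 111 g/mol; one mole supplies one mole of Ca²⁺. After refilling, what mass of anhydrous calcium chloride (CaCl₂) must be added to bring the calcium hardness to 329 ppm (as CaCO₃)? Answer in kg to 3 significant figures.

88.1 kg

Volume: 1470 m³ = 1,470,000 L.
After draining 28% and refilling: 364 × 0.72 + 46 × 0.28 = 274.96 ppm.
Deficit to target: 329 − 274.96 = 54.04 mg/L.
As CaCO₃: 54.04 mg/L × 1,470,000 L = 79,440 g; ÷ 100.1 = 793.6 mol Ca²⁺.
Mass: 793.6 × 111 = 88,090 g.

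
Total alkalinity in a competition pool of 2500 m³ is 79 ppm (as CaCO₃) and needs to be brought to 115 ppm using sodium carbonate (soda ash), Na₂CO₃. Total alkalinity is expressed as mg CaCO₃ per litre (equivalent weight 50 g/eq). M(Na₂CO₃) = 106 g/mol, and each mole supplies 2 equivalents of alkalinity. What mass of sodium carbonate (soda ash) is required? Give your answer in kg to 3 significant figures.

Volume: 2500 m³ = 2,500,000 L.
Alkalinity to add: (115 − 79) = 36 mg/L as CaCO₃ × 2,500,000 L = 90,000 g as CaCO₃.
Equivalents: 90,000 g ÷ 50 g/eq = 1800 eq.
Each mole of Na₂CO₃ supplies 2 eq, so 1800 / 2 = 900 mol.
Mass: 900 mol × 106 g/mol = 95,400 g.

95.4 kg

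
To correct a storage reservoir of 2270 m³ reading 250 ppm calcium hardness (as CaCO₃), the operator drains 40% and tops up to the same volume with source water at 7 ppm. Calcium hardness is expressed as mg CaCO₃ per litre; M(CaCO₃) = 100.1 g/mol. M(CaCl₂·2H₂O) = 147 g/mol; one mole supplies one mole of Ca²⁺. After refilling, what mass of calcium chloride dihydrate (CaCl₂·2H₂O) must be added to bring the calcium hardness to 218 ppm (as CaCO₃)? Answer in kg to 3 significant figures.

Volume: 2270 m³ = 2,270,000 L.
After draining 40% and refilling: 250 × 0.60 + 7 × 0.40 = 152.8 ppm.
Deficit to target: 218 − 152.8 = 65.2 mg/L.
As CaCO₃: 65.2 mg/L × 2,270,000 L = 148,000 g; ÷ 100.1 = 1479 mol Ca²⁺.
Mass: 1479 × 147 = 217,300 g.

217 kg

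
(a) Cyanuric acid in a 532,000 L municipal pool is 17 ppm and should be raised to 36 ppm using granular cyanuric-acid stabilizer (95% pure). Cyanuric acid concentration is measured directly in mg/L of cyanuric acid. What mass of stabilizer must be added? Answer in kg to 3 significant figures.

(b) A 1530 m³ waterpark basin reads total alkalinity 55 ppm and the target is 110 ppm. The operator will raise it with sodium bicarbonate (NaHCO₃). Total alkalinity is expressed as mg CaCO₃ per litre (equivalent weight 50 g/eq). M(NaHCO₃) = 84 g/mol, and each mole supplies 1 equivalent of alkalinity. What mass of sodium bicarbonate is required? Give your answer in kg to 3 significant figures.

(a) CYA to add: (36 − 17) = 19 mg/L × 532,000 L = 10,110 g cyanuric acid.
(a) At 95% purity: 10,110 / 0.95 = 10,640 g product.

(b) Volume: 1530 m³ = 1,530,000 L.
(b) Alkalinity to add: (110 − 55) = 55 mg/L as CaCO₃ × 1,530,000 L = 84,150 g as CaCO₃.
(b) Equivalents: 84,150 g ÷ 50 g/eq = 1683 eq.
(b) NaHCO₃ supplies 1 eq per mole → 1683 mol.
(b) Mass: 1683 mol × 84 g/mol = 141,400 g.

(a) 10.6 kg; (b) 141 kg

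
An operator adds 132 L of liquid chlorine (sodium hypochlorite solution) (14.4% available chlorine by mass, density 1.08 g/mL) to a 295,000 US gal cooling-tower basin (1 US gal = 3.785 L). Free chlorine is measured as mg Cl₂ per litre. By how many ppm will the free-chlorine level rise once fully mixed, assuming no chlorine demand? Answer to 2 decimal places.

18.39 ppm

Volume: 295,000 US gal × 3.785 L/gal = 1,116,575 L.
Mass of solution: 132 L × 1000 mL/L × 1.08 g/mL = 142,600 g.
Available chlorine delivered: 142,600 g × 0.144 = 20,530 g as Cl₂.
Concentration rise: 20,530 g / 1,116,575 L = 18.39 mg/L = 18.39 ppm.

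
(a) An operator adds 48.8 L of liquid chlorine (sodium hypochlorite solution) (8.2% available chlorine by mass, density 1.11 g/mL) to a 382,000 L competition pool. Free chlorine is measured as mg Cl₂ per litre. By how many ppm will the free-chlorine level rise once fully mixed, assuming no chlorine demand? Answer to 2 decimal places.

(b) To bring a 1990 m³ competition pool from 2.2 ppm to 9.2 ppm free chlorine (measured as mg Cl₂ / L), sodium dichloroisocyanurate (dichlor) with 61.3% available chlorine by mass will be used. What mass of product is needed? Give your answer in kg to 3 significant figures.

(a) 11.63 ppm; (b) 22.7 kg

(a) Mass of solution: 48.8 L × 1000 mL/L × 1.11 g/mL = 54,170 g.
(a) Available chlorine delivered: 54,170 g × 0.082 = 4442 g as Cl₂.
(a) Concentration rise: 4442 g / 382,000 L = 11.63 mg/L = 11.63 ppm.

(b) Volume: 1990 m³ = 1,990,000 L.
(b) Chlorine deficit: 9.2 − 2.2 = 7 ppm = 7 mg/L as Cl₂.
(b) Cl₂ equivalent needed: 7 mg/L × 1,990,000 L = 13,930,000 mg = 13,930 g.
(b) Product at 61.3% available chlorine: 13,930 / 0.613 = 22,720 g.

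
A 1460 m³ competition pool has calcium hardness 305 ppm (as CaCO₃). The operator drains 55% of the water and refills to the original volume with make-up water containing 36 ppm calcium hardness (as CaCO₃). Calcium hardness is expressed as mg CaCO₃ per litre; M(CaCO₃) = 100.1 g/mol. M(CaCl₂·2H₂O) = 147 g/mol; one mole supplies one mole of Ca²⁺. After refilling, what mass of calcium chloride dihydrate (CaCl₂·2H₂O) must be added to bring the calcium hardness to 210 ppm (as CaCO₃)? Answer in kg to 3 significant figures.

114 kg

Volume: 1460 m³ = 1,460,000 L.
After draining 55% and refilling: 305 × 0.45 + 36 × 0.55 = 157.05 ppm.
Deficit to target: 210 − 157.05 = 52.95 mg/L.
As CaCO₃: 52.95 mg/L × 1,460,000 L = 77,310 g; ÷ 100.1 = 772.3 mol Ca²⁺.
Mass: 772.3 × 147 = 113,500 g.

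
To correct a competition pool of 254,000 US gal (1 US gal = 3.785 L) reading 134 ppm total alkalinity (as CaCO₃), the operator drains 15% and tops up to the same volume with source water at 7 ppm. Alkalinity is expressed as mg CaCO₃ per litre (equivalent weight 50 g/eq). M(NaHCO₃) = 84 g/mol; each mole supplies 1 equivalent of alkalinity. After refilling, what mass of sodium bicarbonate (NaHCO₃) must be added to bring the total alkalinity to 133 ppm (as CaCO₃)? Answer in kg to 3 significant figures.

29.2 kg

Volume: 254,000 US gal × 3.785 L/gal = 961,390 L.
After draining 15% and refilling: 134 × 0.85 + 7 × 0.15 = 114.95 ppm.
Deficit to target: 133 − 114.95 = 18.05 mg/L.
As CaCO₃: 18.05 mg/L × 961,390 L = 17,350 g; ÷ 50 g/eq ÷ 1 = 347.1 mol NaHCO₃.
Mass: 347.1 × 84 = 29,150 g.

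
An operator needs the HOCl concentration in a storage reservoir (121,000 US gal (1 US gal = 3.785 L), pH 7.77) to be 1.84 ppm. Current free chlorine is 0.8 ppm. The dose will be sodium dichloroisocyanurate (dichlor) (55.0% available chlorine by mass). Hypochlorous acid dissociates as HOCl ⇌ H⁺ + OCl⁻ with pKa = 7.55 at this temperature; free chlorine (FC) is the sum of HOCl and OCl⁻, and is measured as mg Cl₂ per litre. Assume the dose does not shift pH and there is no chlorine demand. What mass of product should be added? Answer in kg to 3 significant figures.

3.41 kg

Volume: 121,000 US gal × 3.785 L/gal = 457,985 L.
[OCl⁻]/[HOCl] = 10^(pH − pKa) = 10^(7.77 − 7.55) = 1.66; fraction as HOCl = 1/(1 + 1.66) = 0.376.
Free chlorine required for 1.84 ppm HOCl: 1.84 / 0.376 = 4.894 ppm.
FC to add: 4.894 − 0.8 = 4.094 mg/L as Cl₂.
Cl₂ equivalent: 4.094 mg/L × 457,985 L = 1875 g.
Product at 55.0% available Cl: 1875 / 0.55 = 3409 g.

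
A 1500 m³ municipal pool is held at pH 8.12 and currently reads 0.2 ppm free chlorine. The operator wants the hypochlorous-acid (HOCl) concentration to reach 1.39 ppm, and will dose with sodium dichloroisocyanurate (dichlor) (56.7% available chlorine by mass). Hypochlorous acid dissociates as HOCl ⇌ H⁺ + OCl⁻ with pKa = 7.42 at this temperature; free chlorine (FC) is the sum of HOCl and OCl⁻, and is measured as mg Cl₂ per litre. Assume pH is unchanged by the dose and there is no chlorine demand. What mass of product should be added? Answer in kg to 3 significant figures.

21.6 kg

Volume: 1500 m³ = 1,500,000 L.
[OCl⁻]/[HOCl] = 10^(pH − pKa) = 10^(8.12 − 7.42) = 5.012; fraction as HOCl = 1/(1 + 5.012) = 0.1663.
Free chlorine required for 1.39 ppm HOCl: 1.39 / 0.1663 = 8.357 ppm.
FC to add: 8.357 − 0.2 = 8.157 mg/L as Cl₂.
Cl₂ equivalent: 8.157 mg/L × 1,500,000 L = 12,230 g.
Product at 56.7% available Cl: 12,230 / 0.567 = 21,580 g.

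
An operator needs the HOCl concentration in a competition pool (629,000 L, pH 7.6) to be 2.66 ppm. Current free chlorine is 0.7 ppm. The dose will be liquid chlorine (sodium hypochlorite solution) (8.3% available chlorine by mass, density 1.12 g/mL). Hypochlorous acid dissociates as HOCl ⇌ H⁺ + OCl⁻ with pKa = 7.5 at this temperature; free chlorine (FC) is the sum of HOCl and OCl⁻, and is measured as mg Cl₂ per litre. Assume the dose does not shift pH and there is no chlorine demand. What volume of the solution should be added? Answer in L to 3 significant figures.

[OCl⁻]/[HOCl] = 10^(pH − pKa) = 10^(7.6 − 7.5) = 1.259; fraction as HOCl = 1/(1 + 1.259) = 0.4427.
Free chlorine required for 2.66 ppm HOCl: 2.66 / 0.4427 = 6.009 ppm.
FC to add: 6.009 − 0.7 = 5.309 mg/L as Cl₂.
Cl₂ equivalent: 5.309 mg/L × 629,000 L = 3339 g.
Product at 8.3% available Cl: 3339 / 0.083 = 40,230 g.
Volume: 40,230 g ÷ 1.12 g/mL = 35,920 mL.

35.9 L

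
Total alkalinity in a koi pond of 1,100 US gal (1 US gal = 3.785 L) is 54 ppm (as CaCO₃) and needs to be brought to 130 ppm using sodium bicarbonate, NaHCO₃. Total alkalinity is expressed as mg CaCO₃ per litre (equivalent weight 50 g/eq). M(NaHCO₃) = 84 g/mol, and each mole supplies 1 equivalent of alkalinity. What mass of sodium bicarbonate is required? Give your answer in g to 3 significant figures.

532 g

Volume: 1,100 US gal × 3.785 L/gal = 4,164 L.
Alkalinity to add: (130 − 54) = 76 mg/L as CaCO₃ × 4,164 L = 316.4 g as CaCO₃.
Equivalents: 316.4 g ÷ 50 g/eq = 6.329 eq.
NaHCO₃ supplies 1 eq per mole → 6.329 mol.
Mass: 6.329 mol × 84 g/mol = 531.6 g.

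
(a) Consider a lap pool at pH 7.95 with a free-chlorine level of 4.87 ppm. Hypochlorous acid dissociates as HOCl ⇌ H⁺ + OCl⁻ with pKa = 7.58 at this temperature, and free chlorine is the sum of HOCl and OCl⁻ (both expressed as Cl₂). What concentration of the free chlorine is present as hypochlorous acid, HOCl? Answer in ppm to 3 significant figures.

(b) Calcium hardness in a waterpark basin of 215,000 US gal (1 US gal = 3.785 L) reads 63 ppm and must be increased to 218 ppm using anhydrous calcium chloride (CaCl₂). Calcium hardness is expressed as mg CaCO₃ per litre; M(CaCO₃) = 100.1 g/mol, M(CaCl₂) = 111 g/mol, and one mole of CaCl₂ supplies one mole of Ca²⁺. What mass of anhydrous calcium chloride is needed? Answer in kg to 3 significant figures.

(a) 1.46 ppm; (b) 140 kg

(a) [OCl⁻]/[HOCl] = 10^(pH − pKa) = 10^(7.95 − 7.58) = 10^0.37 = 2.344.
(a) Fraction as HOCl = 1 / (1 + 2.344) = 0.299.
(a) HOCl = 0.299 × 4.87 ppm = 1.456 ppm.

(b) Volume: 215,000 US gal × 3.785 L/gal = 813,775 L.
(b) Hardness to add: (218 − 63) = 155 mg/L as CaCO₃ × 813,775 L = 126,100 g as CaCO₃.
(b) Moles of Ca²⁺ (1 mol Ca²⁺ ≡ 1 mol CaCO₃): 126,100 / 100.1 g/mol = 1260 mol.
(b) Mass of CaCl₂: 1260 × 111 = 139,900 g.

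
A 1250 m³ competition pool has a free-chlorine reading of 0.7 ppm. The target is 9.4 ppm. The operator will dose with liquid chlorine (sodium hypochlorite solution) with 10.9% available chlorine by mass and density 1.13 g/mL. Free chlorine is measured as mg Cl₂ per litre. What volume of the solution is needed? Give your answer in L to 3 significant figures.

88.3 L

Volume: 1250 m³ = 1,250,000 L.
Chlorine deficit: 9.4 − 0.7 = 8.7 ppm = 8.7 mg/L as Cl₂.
Cl₂ equivalent needed: 8.7 mg/L × 1,250,000 L = 10,880,000 mg = 10,880 g.
Product at 10.9% available chlorine: 10,880 / 0.109 = 99,770 g.
Volume at density 1.13 g/mL: 99,770 g ÷ 1.13 g/mL = 88,290 mL.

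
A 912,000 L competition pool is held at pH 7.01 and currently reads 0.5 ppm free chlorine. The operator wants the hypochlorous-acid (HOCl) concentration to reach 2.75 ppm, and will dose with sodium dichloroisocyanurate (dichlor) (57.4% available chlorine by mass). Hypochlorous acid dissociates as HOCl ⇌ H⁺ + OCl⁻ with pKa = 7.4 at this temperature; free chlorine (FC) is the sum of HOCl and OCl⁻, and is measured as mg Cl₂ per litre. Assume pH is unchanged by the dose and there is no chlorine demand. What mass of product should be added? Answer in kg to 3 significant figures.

5.35 kg

[OCl⁻]/[HOCl] = 10^(pH − pKa) = 10^(7.01 − 7.4) = 0.4074; fraction as HOCl = 1/(1 + 0.4074) = 0.7105.
Free chlorine required for 2.75 ppm HOCl: 2.75 / 0.7105 = 3.87 ppm.
FC to add: 3.87 − 0.5 = 3.37 mg/L as Cl₂.
Cl₂ equivalent: 3.37 mg/L × 912,000 L = 3074 g.
Product at 57.4% available Cl: 3074 / 0.574 = 5355 g.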